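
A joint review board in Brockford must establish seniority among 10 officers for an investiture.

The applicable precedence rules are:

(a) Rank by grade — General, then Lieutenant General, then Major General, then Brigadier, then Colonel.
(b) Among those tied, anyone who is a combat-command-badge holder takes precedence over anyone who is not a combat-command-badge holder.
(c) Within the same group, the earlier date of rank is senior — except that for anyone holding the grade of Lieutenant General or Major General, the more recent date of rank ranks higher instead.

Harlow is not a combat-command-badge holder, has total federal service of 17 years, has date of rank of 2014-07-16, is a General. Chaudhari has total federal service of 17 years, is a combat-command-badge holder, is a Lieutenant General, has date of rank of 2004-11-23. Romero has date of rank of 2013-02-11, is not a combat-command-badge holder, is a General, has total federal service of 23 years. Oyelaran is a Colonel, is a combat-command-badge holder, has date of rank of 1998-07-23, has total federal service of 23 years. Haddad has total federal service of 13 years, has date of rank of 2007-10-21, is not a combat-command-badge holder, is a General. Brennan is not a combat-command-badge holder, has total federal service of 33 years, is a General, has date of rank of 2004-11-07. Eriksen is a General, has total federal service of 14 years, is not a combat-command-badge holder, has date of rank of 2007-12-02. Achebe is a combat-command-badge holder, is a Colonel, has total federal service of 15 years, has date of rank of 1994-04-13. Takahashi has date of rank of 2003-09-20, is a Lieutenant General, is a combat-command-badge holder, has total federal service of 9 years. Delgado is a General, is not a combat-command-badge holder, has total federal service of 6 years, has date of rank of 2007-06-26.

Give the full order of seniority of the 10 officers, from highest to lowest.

By grade: Brennan, Delgado, Haddad, Eriksen, Romero and Harlow (General); then Chaudhari and Takahashi (Lieutenant General); then Achebe and Oyelaran (Colonel).
Brennan, Delgado, Haddad, Eriksen, Romero and Harlow are each not a combat-command-badge holder, so the next rule applies.
Among Brennan, Delgado, Haddad, Eriksen, Romero and Harlow, by date of rank (earlier first): Brennan (2004-11-07) before Delgado (2007-06-26) before Haddad (2007-10-21) before Eriksen (2007-12-02) before Romero (2013-02-11) before Harlow (2014-07-16).
Chaudhari and Takahashi are each a combat-command-badge holder, so the next rule applies.
Among Chaudhari and Takahashi, by date of rank (later first) (reversed rule for this group): Chaudhari (2004-11-23) before Takahashi (2003-09-20).
Achebe and Oyelaran are each a combat-command-badge holder, so the next rule applies.
Among Achebe and Oyelaran, by date of rank (earlier first): Achebe (1994-04-13) before Oyelaran (1998-07-23).
Full order: Brennan, Delgado, Haddad, Eriksen, Romero, Harlow, Chaudhari, Takahashi, Achebe, Oyelaran.

Brennan, Delgado, Haddad, Eriksen, Romero, Harlow, Chaudhari, Takahashi, Achebe, Oyelaran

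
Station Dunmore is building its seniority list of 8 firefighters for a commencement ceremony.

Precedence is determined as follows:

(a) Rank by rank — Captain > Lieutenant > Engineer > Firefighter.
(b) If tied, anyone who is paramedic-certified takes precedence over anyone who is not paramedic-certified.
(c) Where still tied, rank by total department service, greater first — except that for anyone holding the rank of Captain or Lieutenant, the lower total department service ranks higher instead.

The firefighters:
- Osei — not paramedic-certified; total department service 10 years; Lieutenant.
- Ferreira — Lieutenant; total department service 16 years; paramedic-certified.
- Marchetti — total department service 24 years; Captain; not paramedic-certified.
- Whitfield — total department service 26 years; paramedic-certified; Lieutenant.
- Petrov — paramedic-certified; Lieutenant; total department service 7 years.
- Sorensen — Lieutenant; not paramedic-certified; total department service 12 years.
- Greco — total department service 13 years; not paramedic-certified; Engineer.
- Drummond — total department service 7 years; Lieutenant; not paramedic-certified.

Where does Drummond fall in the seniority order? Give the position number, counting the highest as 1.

By rank: Marchetti (Captain); then Petrov, Ferreira, Whitfield, Drummond, Osei and Sorensen (Lieutenant); then Greco (Engineer).
Among Petrov, Ferreira, Whitfield, Drummond, Osei and Sorensen, paramedic-certified before not paramedic-certified: Petrov, Ferreira and Whitfield (paramedic-certified) before Drummond, Osei and Sorensen (not paramedic-certified).
Among Petrov, Ferreira and Whitfield, by total department service (lower first) (reversed rule for this group): Petrov (7 years) before Ferreira (16 years) before Whitfield (26 years).
Among Drummond, Osei and Sorensen, by total department service (lower first) (reversed rule for this group): Drummond (7 years) before Osei (10 years) before Sorensen (12 years).
Order: Marchetti, Petrov, Ferreira, Whitfield, Drummond, Osei, Sorensen, Greco. So position 5.

5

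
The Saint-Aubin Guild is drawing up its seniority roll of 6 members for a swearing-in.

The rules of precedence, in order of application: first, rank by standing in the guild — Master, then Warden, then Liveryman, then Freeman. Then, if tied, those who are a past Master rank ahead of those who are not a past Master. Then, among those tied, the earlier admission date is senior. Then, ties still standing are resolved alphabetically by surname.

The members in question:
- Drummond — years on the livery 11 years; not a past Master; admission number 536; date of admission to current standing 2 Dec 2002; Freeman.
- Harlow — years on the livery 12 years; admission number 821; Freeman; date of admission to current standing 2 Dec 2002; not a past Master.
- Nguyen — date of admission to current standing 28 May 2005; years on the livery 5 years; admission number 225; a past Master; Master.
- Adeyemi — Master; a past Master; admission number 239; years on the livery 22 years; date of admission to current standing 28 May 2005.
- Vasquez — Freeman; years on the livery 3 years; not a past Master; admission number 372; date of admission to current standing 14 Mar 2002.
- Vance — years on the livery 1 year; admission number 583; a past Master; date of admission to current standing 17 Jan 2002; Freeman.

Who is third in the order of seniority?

Vance

By standing in the guild: Adeyemi and Nguyen (Master); then Vance, Vasquez, Drummond and Harlow (Freeman).
Adeyemi and Nguyen are each a past Master, so the next rule applies.
Adeyemi and Nguyen both have date of admission to current standing 28 May 2005, so the next rule applies.
Among Adeyemi and Nguyen, alphabetically by surname: Adeyemi before Nguyen.
Among Vance, Vasquez, Drummond and Harlow, a past Master before not a past Master: Vance (a past Master) before Vasquez, Drummond and Harlow (not a past Master).
Among Vasquez, Drummond and Harlow, by date of admission to current standing (earlier first): Vasquez (14 Mar 2002) before Drummond and Harlow (2 Dec 2002).
Among Drummond and Harlow, alphabetically by surname: Drummond before Harlow.
Order: Adeyemi, Nguyen, Vance, Vasquez, Drummond, Harlow.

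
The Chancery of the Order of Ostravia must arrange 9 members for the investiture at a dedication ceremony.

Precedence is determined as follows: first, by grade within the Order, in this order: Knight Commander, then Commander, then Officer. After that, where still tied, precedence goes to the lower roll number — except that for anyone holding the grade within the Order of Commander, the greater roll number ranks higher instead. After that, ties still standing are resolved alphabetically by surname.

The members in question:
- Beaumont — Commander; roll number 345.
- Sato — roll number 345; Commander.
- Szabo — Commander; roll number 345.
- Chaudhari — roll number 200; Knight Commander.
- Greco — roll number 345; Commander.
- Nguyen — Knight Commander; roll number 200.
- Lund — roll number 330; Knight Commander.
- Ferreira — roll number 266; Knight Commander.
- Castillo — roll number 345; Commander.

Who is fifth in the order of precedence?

By grade within the Order: Chaudhari, Nguyen, Ferreira and Lund (Knight Commander); then Beaumont, Castillo, Greco, Sato and Szabo (Commander).
Among Chaudhari, Nguyen, Ferreira and Lund, by roll number (lower first): Chaudhari and Nguyen (200) before Ferreira (266) before Lund (330).
Among Chaudhari and Nguyen, alphabetically by surname: Chaudhari before Nguyen.
Beaumont, Castillo, Greco, Sato and Szabo all have roll number 345, so the next rule applies.
Among Beaumont, Castillo, Greco, Sato and Szabo, alphabetically by surname: Beaumont before Castillo before Greco before Sato before Szabo.
Order: Chaudhari, Nguyen, Ferreira, Lund, Beaumont, Castillo, Greco, Sato, Szabo.

Beaumont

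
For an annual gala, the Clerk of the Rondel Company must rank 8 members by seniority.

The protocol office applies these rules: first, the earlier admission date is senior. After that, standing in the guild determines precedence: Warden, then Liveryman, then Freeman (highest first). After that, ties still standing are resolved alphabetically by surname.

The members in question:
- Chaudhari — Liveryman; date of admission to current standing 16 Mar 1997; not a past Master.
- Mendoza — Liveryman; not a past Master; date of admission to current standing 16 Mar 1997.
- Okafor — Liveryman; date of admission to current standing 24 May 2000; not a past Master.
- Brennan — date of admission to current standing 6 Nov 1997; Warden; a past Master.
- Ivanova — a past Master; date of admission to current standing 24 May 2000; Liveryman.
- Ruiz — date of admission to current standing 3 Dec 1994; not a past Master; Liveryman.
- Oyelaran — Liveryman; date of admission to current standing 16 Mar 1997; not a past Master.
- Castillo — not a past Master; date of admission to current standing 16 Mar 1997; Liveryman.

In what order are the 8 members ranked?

Ruiz, Castillo, Chaudhari, Mendoza, Oyelaran, Brennan, Ivanova, Okafor

By date of admission to current standing (earlier first): Ruiz (3 Dec 1994); then Castillo, Chaudhari, Mendoza and Oyelaran (each 16 Mar 1997); then Brennan (6 Nov 1997); then Ivanova and Okafor (both 24 May 2000).
Castillo, Chaudhari, Mendoza and Oyelaran are each Liveryman, so the next rule applies.
Among Castillo, Chaudhari, Mendoza and Oyelaran, alphabetically by surname: Castillo before Chaudhari before Mendoza before Oyelaran.
Ivanova and Okafor are each Liveryman, so the next rule applies.
Among Ivanova and Okafor, alphabetically by surname: Ivanova before Okafor.
Full order: Ruiz, Castillo, Chaudhari, Mendoza, Oyelaran, Brennan, Ivanova, Okafor.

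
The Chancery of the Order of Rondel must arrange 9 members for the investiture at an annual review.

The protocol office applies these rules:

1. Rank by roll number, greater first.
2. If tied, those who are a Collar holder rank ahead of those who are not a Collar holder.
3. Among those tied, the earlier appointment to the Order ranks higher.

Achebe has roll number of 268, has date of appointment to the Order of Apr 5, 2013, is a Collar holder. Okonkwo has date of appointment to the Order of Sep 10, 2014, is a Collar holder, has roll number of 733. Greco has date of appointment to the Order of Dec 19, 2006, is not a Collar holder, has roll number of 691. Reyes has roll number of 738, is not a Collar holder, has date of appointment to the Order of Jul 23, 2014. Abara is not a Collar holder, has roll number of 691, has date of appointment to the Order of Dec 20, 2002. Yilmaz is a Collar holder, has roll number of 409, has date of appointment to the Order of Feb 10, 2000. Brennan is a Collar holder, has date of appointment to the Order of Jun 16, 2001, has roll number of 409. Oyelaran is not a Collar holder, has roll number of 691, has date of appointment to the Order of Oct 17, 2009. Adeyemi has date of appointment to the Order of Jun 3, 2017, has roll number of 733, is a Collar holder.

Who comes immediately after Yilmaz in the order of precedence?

By roll number (higher first): Reyes (738); then Okonkwo and Adeyemi (both 733); then Abara, Greco and Oyelaran (each 691); then Yilmaz and Brennan (both 409); then Achebe (268).
Okonkwo and Adeyemi are each a Collar holder, so the next rule applies.
Among Okonkwo and Adeyemi, by date of appointment to the Order (earlier first): Okonkwo (Sep 10, 2014) before Adeyemi (Jun 3, 2017).
Abara, Greco and Oyelaran are each not a Collar holder, so the next rule applies.
Among Abara, Greco and Oyelaran, by date of appointment to the Order (earlier first): Abara (Dec 20, 2002) before Greco (Dec 19, 2006) before Oyelaran (Oct 17, 2009).
Yilmaz and Brennan are each a Collar holder, so the next rule applies.
Among Yilmaz and Brennan, by date of appointment to the Order (earlier first): Yilmaz (Feb 10, 2000) before Brennan (Jun 16, 2001).
Order: Reyes, Okonkwo, Adeyemi, Abara, Greco, Oyelaran, Yilmaz, Brennan, Achebe.

Brennan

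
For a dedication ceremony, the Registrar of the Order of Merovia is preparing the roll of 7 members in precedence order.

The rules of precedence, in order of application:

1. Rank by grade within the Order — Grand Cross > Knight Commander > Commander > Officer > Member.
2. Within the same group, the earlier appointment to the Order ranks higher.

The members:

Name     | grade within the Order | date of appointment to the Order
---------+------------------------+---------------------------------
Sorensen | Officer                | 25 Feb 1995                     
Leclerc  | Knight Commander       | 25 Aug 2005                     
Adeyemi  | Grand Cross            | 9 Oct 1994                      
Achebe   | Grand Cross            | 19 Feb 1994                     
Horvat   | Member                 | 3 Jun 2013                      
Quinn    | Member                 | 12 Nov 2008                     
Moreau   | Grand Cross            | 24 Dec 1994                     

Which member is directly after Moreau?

By grade within the Order: Achebe, Adeyemi and Moreau (Grand Cross); then Leclerc (Knight Commander); then Sorensen (Officer); then Quinn and Horvat (Member).
Among Achebe, Adeyemi and Moreau, by date of appointment to the Order (earlier first): Achebe (19 Feb 1994) before Adeyemi (9 Oct 1994) before Moreau (24 Dec 1994).
Among Quinn and Horvat, by date of appointment to the Order (earlier first): Quinn (12 Nov 2008) before Horvat (3 Jun 2013).
Order: Achebe, Adeyemi, Moreau, Leclerc, Sorensen, Quinn, Horvat.

Leclerc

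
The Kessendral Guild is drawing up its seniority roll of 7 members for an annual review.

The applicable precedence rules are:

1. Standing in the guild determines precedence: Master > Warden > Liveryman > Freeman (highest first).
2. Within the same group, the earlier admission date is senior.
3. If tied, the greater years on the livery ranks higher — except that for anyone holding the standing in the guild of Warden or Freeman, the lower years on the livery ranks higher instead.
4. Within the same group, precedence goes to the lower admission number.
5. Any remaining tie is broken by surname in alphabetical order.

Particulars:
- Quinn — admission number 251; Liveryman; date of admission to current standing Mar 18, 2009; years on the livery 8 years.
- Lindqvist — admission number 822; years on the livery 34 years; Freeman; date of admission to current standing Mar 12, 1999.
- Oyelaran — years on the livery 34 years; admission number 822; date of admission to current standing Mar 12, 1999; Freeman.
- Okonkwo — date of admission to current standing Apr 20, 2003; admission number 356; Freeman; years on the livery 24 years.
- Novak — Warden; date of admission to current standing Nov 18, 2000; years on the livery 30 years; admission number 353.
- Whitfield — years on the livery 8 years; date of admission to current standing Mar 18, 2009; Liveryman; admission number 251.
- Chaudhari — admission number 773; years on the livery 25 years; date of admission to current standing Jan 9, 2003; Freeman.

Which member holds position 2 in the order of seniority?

By standing in the guild: Novak (Warden); then Quinn and Whitfield (Liveryman); then Lindqvist, Oyelaran, Chaudhari and Okonkwo (Freeman).
Quinn and Whitfield both have date of admission to current standing Mar 18, 2009, so the next rule applies.
Quinn and Whitfield both have years on the livery 8 years, so the next rule applies.
Quinn and Whitfield both have admission number 251, so the next rule applies.
Among Quinn and Whitfield, alphabetically by surname: Quinn before Whitfield.
Among Lindqvist, Oyelaran, Chaudhari and Okonkwo, by date of admission to current standing (earlier first): Lindqvist and Oyelaran (Mar 12, 1999) before Chaudhari (Jan 9, 2003) before Okonkwo (Apr 20, 2003).
Lindqvist and Oyelaran both have years on the livery 34 years, so the next rule applies.
Lindqvist and Oyelaran both have admission number 822, so the next rule applies.
Among Lindqvist and Oyelaran, alphabetically by surname: Lindqvist before Oyelaran.
Order: Novak, Quinn, Whitfield, Lindqvist, Oyelaran, Chaudhari, Okonkwo.

Quinn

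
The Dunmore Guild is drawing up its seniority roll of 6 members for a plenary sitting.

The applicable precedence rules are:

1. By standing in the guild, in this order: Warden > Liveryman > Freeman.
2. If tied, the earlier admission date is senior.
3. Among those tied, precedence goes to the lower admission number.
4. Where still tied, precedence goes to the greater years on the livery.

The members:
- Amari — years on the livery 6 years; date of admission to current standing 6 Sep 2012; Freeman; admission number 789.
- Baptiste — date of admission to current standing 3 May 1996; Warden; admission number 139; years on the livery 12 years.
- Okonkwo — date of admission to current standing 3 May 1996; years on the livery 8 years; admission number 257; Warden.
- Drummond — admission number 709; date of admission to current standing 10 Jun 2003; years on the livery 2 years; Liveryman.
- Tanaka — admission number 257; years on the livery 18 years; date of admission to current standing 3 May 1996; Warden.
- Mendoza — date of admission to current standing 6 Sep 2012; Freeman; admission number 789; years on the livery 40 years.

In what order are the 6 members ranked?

Baptiste, Tanaka, Okonkwo, Drummond, Mendoza, Amari

By standing in the guild: Baptiste, Tanaka and Okonkwo (Warden); then Drummond (Liveryman); then Mendoza and Amari (Freeman).
Baptiste, Tanaka and Okonkwo all have date of admission to current standing 3 May 1996, so the next rule applies.
Among Baptiste, Tanaka and Okonkwo, by admission number (lower first): Baptiste (139) before Tanaka and Okonkwo (257).
Among Tanaka and Okonkwo, by years on the livery (higher first): Tanaka (18 years) before Okonkwo (8 years).
Mendoza and Amari both have date of admission to current standing 6 Sep 2012, so the next rule applies.
Mendoza and Amari both have admission number 789, so the next rule applies.
Among Mendoza and Amari, by years on the livery (higher first): Mendoza (40 years) before Amari (6 years).
Full order: Baptiste, Tanaka, Okonkwo, Drummond, Mendoza, Amari.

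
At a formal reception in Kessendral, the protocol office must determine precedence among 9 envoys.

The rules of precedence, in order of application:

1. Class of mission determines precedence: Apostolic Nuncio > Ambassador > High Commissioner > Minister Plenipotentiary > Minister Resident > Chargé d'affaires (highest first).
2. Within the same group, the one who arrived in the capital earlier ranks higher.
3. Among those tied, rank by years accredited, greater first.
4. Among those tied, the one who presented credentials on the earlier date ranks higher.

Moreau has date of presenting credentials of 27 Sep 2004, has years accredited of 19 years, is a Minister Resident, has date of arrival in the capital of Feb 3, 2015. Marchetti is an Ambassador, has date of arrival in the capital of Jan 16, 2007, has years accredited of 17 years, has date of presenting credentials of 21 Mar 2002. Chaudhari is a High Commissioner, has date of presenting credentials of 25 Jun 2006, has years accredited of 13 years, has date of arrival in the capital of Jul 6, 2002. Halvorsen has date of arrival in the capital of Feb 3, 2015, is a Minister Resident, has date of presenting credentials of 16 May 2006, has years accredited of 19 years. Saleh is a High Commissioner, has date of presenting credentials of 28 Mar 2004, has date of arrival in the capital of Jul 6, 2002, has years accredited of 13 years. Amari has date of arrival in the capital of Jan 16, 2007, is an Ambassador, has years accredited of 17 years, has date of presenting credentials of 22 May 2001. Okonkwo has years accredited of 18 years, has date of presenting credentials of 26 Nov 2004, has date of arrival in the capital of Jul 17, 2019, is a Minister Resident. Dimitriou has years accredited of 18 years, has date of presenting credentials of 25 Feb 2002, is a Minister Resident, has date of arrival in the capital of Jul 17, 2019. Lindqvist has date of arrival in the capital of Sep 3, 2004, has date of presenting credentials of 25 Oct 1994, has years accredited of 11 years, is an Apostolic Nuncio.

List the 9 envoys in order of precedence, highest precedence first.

Lindqvist, Amari, Marchetti, Saleh, Chaudhari, Moreau, Halvorsen, Dimitriou, Okonkwo

By class of mission: Lindqvist (Apostolic Nuncio); then Amari and Marchetti (Ambassador); then Saleh and Chaudhari (High Commissioner); then Moreau, Halvorsen, Dimitriou and Okonkwo (Minister Resident).
Amari and Marchetti both have date of arrival in the capital Jan 16, 2007, so the next rule applies.
Amari and Marchetti both have years accredited 17 years, so the next rule applies.
Among Amari and Marchetti, by date of presenting credentials (earlier first): Amari (22 May 2001) before Marchetti (21 Mar 2002).
Saleh and Chaudhari both have date of arrival in the capital Jul 6, 2002, so the next rule applies.
Saleh and Chaudhari both have years accredited 13 years, so the next rule applies.
Among Saleh and Chaudhari, by date of presenting credentials (earlier first): Saleh (28 Mar 2004) before Chaudhari (25 Jun 2006).
Among Moreau, Halvorsen, Dimitriou and Okonkwo, by date of arrival in the capital (earlier first): Moreau and Halvorsen (Feb 3, 2015) before Dimitriou and Okonkwo (Jul 17, 2019).
Moreau and Halvorsen both have years accredited 19 years, so the next rule applies.
Among Moreau and Halvorsen, by date of presenting credentials (earlier first): Moreau (27 Sep 2004) before Halvorsen (16 May 2006).
Dimitriou and Okonkwo both have years accredited 18 years, so the next rule applies.
Among Dimitriou and Okonkwo, by date of presenting credentials (earlier first): Dimitriou (25 Feb 2002) before Okonkwo (26 Nov 2004).
Full order: Lindqvist, Amari, Marchetti, Saleh, Chaudhari, Moreau, Halvorsen, Dimitriou, Okonkwo.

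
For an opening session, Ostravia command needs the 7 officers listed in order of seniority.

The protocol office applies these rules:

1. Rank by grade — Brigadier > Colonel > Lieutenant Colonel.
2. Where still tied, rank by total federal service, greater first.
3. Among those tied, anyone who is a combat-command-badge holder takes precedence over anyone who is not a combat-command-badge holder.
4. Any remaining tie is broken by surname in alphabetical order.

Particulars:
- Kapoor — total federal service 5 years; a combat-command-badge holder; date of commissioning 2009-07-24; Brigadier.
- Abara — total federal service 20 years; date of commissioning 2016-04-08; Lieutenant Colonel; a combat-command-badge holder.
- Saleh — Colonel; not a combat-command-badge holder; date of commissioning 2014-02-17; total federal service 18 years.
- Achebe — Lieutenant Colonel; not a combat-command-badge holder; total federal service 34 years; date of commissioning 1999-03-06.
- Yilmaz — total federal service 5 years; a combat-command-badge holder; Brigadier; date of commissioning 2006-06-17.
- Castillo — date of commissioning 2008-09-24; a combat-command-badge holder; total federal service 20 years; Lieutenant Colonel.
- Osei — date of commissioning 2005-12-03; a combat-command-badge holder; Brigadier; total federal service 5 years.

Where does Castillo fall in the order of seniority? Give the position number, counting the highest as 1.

7

By grade: Kapoor, Osei and Yilmaz (Brigadier); then Saleh (Colonel); then Achebe, Abara and Castillo (Lieutenant Colonel).
Kapoor, Osei and Yilmaz all have total federal service 5 years, so the next rule applies.
Kapoor, Osei and Yilmaz are each a combat-command-badge holder, so the next rule applies.
Among Kapoor, Osei and Yilmaz, alphabetically by surname: Kapoor before Osei before Yilmaz.
Among Achebe, Abara and Castillo, by total federal service (higher first): Achebe (34 years) before Abara and Castillo (20 years).
Abara and Castillo are each a combat-command-badge holder, so the next rule applies.
Among Abara and Castillo, alphabetically by surname: Abara before Castillo.
Order: Kapoor, Osei, Yilmaz, Saleh, Achebe, Abara, Castillo. So position 7.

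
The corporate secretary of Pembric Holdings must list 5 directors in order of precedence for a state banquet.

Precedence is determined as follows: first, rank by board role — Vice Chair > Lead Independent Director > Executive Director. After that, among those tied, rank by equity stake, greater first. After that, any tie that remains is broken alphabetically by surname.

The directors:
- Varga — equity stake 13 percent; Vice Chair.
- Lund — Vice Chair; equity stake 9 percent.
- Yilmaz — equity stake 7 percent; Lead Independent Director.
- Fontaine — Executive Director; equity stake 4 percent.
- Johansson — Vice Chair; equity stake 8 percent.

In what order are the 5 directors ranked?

By board role: Varga, Lund and Johansson (Vice Chair); then Yilmaz (Lead Independent Director); then Fontaine (Executive Director).
Among Varga, Lund and Johansson, by equity stake (higher first): Varga (13 percent) before Lund (9 percent) before Johansson (8 percent).
Full order: Varga, Lund, Johansson, Yilmaz, Fontaine.

Varga, Lund, Johansson, Yilmaz, Fontaine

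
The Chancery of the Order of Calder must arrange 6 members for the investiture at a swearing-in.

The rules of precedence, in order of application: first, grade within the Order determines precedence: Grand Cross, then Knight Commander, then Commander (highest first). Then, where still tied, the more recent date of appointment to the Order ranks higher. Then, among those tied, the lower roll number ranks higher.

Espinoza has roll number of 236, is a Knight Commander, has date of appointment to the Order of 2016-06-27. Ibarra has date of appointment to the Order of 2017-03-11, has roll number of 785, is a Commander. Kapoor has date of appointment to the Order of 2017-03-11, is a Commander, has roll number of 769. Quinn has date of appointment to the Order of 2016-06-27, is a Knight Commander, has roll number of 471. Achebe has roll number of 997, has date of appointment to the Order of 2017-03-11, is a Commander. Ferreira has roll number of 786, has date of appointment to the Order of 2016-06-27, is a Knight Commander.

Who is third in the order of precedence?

By grade within the Order: Espinoza, Quinn and Ferreira (Knight Commander); then Kapoor, Ibarra and Achebe (Commander).
Espinoza, Quinn and Ferreira all have date of appointment to the Order 2016-06-27, so the next rule applies.
Among Espinoza, Quinn and Ferreira, by roll number (lower first): Espinoza (236) before Quinn (471) before Ferreira (786).
Kapoor, Ibarra and Achebe all have date of appointment to the Order 2017-03-11, so the next rule applies.
Among Kapoor, Ibarra and Achebe, by roll number (lower first): Kapoor (769) before Ibarra (785) before Achebe (997).
Order: Espinoza, Quinn, Ferreira, Kapoor, Ibarra, Achebe.

Ferreira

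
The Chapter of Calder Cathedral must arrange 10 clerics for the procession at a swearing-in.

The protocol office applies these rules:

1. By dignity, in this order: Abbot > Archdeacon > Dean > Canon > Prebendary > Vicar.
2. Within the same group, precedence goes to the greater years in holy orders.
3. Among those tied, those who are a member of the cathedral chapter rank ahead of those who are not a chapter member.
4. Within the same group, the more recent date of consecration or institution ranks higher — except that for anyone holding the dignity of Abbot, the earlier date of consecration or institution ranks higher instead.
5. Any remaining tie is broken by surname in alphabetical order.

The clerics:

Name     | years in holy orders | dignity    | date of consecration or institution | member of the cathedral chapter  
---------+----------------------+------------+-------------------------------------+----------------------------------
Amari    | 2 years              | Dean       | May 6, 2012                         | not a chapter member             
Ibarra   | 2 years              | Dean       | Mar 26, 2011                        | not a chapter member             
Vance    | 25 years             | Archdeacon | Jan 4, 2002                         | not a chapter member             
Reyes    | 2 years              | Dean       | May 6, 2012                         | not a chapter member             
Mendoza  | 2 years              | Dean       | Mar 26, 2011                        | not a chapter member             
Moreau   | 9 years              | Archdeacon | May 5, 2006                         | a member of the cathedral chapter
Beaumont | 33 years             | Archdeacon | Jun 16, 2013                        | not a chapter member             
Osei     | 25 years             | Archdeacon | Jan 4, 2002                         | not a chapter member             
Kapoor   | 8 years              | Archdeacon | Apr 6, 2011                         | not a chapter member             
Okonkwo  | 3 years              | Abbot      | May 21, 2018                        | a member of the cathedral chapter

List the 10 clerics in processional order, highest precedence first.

By dignity: Okonkwo (Abbot); then Beaumont, Osei, Vance, Moreau and Kapoor (Archdeacon); then Amari, Reyes, Ibarra and Mendoza (Dean).
Among Beaumont, Osei, Vance, Moreau and Kapoor, by years in holy orders (higher first): Beaumont (33 years) before Osei and Vance (25 years) before Moreau (9 years) before Kapoor (8 years).
Osei and Vance are each not a chapter member, so the next rule applies.
Osei and Vance both have date of consecration or institution Jan 4, 2002, so the next rule applies.
Among Osei and Vance, alphabetically by surname: Osei before Vance.
Amari, Reyes, Ibarra and Mendoza all have years in holy orders 2 years, so the next rule applies.
Amari, Reyes, Ibarra and Mendoza are each not a chapter member, so the next rule applies.
Among Amari, Reyes, Ibarra and Mendoza, by date of consecration or institution (later first): Amari and Reyes (May 6, 2012) before Ibarra and Mendoza (Mar 26, 2011).
Among Amari and Reyes, alphabetically by surname: Amari before Reyes.
Among Ibarra and Mendoza, alphabetically by surname: Ibarra before Mendoza.
Full order: Okonkwo, Beaumont, Osei, Vance, Moreau, Kapoor, Amari, Reyes, Ibarra, Mendoza.

Okonkwo, Beaumont, Osei, Vance, Moreau, Kapoor, Amari, Reyes, Ibarra, Mendoza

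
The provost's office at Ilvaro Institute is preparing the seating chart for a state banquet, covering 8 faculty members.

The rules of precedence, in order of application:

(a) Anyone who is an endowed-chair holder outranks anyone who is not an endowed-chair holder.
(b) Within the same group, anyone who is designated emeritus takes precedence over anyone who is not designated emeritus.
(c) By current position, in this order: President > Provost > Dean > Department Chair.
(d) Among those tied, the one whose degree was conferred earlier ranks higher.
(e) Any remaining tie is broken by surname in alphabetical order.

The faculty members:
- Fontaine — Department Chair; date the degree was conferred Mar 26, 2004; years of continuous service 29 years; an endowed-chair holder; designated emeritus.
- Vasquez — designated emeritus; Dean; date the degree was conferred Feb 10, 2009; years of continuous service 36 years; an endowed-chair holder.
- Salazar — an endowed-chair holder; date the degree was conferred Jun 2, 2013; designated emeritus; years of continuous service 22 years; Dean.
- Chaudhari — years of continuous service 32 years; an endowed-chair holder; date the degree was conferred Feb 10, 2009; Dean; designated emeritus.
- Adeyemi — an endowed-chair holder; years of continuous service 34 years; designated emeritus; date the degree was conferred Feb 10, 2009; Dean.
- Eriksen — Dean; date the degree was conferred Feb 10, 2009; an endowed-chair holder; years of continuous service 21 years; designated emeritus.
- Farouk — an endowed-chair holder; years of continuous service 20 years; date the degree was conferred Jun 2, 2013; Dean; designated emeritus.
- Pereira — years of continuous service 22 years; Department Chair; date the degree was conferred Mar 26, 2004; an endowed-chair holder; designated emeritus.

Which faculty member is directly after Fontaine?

By the first rule: Adeyemi, Chaudhari, Eriksen, Vasquez, Farouk, Salazar, Fontaine and Pereira (each an endowed-chair holder).
Adeyemi, Chaudhari, Eriksen, Vasquez, Farouk, Salazar, Fontaine and Pereira are each designated emeritus, so the next rule applies.
Among Adeyemi, Chaudhari, Eriksen, Vasquez, Farouk, Salazar, Fontaine and Pereira, by current position: Adeyemi, Chaudhari, Eriksen, Vasquez, Farouk and Salazar (Dean) before Fontaine and Pereira (Department Chair).
Among Adeyemi, Chaudhari, Eriksen, Vasquez, Farouk and Salazar, by date the degree was conferred (earlier first): Adeyemi, Chaudhari, Eriksen and Vasquez (Feb 10, 2009) before Farouk and Salazar (Jun 2, 2013).
Among Adeyemi, Chaudhari, Eriksen and Vasquez, alphabetically by surname: Adeyemi before Chaudhari before Eriksen before Vasquez.
Among Farouk and Salazar, alphabetically by surname: Farouk before Salazar.
Fontaine and Pereira both have date the degree was conferred Mar 26, 2004, so the next rule applies.
Among Fontaine and Pereira, alphabetically by surname: Fontaine before Pereira.
Order: Adeyemi, Chaudhari, Eriksen, Vasquez, Farouk, Salazar, Fontaine, Pereira.

Pereira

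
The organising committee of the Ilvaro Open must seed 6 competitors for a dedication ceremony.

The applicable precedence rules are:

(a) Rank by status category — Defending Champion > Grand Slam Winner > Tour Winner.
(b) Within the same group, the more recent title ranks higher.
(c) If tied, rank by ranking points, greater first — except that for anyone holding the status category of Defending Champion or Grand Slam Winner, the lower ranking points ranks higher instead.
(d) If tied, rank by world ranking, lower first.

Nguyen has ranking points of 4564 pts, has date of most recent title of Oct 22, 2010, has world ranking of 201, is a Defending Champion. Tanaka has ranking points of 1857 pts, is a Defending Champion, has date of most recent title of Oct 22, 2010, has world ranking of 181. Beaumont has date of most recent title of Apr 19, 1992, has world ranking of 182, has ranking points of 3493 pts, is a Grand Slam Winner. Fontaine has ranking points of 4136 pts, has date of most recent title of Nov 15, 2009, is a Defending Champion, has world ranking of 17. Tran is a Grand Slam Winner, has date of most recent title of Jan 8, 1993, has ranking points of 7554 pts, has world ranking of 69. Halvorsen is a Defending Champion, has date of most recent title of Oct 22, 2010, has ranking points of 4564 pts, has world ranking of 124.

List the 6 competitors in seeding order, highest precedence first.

By status category: Tanaka, Halvorsen, Nguyen and Fontaine (Defending Champion); then Tran and Beaumont (Grand Slam Winner).
Among Tanaka, Halvorsen, Nguyen and Fontaine, by date of most recent title (later first): Tanaka, Halvorsen and Nguyen (Oct 22, 2010) before Fontaine (Nov 15, 2009).
Among Tanaka, Halvorsen and Nguyen, by ranking points (lower first) (reversed rule for this group): Tanaka (1857 pts) before Halvorsen and Nguyen (4564 pts).
Among Halvorsen and Nguyen, by world ranking (lower first): Halvorsen (124) before Nguyen (201).
Among Tran and Beaumont, by date of most recent title (later first): Tran (Jan 8, 1993) before Beaumont (Apr 19, 1992).
Full order: Tanaka, Halvorsen, Nguyen, Fontaine, Tran, Beaumont.

Tanaka, Halvorsen, Nguyen, Fontaine, Tran, Beaumont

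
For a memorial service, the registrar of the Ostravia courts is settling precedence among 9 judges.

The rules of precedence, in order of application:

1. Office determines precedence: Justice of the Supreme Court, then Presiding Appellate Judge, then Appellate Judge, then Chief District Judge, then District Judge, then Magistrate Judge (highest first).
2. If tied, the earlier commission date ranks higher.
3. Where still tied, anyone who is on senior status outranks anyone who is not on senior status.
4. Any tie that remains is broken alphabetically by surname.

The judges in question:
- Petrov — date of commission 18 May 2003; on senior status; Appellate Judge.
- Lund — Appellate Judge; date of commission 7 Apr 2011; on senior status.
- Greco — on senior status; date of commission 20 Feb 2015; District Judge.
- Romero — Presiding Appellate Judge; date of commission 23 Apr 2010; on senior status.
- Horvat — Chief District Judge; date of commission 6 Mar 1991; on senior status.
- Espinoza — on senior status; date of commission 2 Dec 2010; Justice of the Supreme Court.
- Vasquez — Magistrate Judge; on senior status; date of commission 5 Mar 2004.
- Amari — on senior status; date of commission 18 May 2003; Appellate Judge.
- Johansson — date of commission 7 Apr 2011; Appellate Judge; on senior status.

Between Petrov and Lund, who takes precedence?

By office: Espinoza (Justice of the Supreme Court); then Romero (Presiding Appellate Judge); then Amari, Petrov, Johansson and Lund (Appellate Judge); then Horvat (Chief District Judge); then Greco (District Judge); then Vasquez (Magistrate Judge).
Among Amari, Petrov, Johansson and Lund, by date of commission (earlier first): Amari and Petrov (18 May 2003) before Johansson and Lund (7 Apr 2011).
Amari and Petrov are each on senior status, so the next rule applies.
Among Amari and Petrov, alphabetically by surname: Amari before Petrov.
Johansson and Lund are each on senior status, so the next rule applies.
Among Johansson and Lund, alphabetically by surname: Johansson before Lund.
So Petrov takes precedence.

Petrov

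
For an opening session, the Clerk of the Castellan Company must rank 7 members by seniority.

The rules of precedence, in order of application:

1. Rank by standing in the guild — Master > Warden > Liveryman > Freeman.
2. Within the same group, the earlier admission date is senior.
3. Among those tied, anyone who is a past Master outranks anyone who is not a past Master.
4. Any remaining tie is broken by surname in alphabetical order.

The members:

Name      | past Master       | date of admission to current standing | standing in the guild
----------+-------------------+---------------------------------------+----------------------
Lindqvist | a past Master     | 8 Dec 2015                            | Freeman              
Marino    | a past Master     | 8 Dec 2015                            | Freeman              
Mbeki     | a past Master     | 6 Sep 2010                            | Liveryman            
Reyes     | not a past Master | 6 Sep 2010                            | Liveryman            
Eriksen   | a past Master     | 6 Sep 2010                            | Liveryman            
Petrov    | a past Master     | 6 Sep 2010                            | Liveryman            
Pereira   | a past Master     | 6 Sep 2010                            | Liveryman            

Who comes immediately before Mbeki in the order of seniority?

Eriksen

By standing in the guild: Eriksen, Mbeki, Pereira, Petrov and Reyes (Liveryman); then Lindqvist and Marino (Freeman).
Eriksen, Mbeki, Pereira, Petrov and Reyes all have date of admission to current standing 6 Sep 2010, so the next rule applies.
Among Eriksen, Mbeki, Pereira, Petrov and Reyes, a past Master before not a past Master: Eriksen, Mbeki, Pereira and Petrov (a past Master) before Reyes (not a past Master).
Among Eriksen, Mbeki, Pereira and Petrov, alphabetically by surname: Eriksen before Mbeki before Pereira before Petrov.
Lindqvist and Marino both have date of admission to current standing 8 Dec 2015, so the next rule applies.
Lindqvist and Marino are each a past Master, so the next rule applies.
Among Lindqvist and Marino, alphabetically by surname: Lindqvist before Marino.
Order: Eriksen, Mbeki, Pereira, Petrov, Reyes, Lindqvist, Marino.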